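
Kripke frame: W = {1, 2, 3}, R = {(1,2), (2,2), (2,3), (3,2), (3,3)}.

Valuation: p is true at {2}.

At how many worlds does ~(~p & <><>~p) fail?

2

1: ~p & <><>~p is T. ✗
2: ~p & <><>~p is F. ✓
3: ~p & <><>~p is T. ✗
Satisfying worlds: {2}.
So ~(~p & <><>~p) fails at the other 2 worlds.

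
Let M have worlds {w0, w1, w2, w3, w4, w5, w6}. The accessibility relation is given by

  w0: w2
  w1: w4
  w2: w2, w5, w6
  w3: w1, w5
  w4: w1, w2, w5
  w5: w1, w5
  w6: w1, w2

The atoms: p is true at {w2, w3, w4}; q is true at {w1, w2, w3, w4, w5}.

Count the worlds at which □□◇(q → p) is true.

w0: successors {w2}; □◇(q → p) there: w2:F. ✗
w1: successors {w4}; □◇(q → p) there: w4:F. ✗
w2: successors {w2, w5, w6}; □◇(q → p) there: w2:F, w5:F, w6:T. ✗
w3: successors {w1, w5}; □◇(q → p) there: w1:T, w5:F. ✗
w4: successors {w1, w2, w5}; □◇(q → p) there: w1:T, w2:F, w5:F. ✗
w5: successors {w1, w5}; □◇(q → p) there: w1:T, w5:F. ✗
w6: successors {w1, w2}; □◇(q → p) there: w1:T, w2:F. ✗
Satisfying worlds: ∅.

0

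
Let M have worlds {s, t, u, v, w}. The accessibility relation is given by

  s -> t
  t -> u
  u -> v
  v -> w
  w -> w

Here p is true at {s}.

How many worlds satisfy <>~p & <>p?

s: <>~p is T, <>p is F. ✗
t: <>~p is T, <>p is F. ✗
u: <>~p is T, <>p is F. ✗
v: <>~p is T, <>p is F. ✗
w: <>~p is T, <>p is F. ✗
Satisfying worlds: ∅.

0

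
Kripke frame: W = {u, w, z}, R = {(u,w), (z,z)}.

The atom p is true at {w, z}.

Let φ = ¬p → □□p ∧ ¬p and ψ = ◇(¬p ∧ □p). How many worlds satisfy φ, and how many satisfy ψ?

For ¬p → □□p ∧ ¬p:
u: ¬p is T, □□p ∧ ¬p is T. ✓
w: ¬p is F, □□p ∧ ¬p is F. ✓
z: ¬p is F, □□p ∧ ¬p is F. ✓
— 3 worlds.
For ◇(¬p ∧ □p):
u: successors {w}; ¬p ∧ □p there: w:F. ✗
w: no successors, so ◇(¬p ∧ □p) fails. ✗
z: successors {z}; ¬p ∧ □p there: z:F. ✗
— 0 worlds.

3 and 0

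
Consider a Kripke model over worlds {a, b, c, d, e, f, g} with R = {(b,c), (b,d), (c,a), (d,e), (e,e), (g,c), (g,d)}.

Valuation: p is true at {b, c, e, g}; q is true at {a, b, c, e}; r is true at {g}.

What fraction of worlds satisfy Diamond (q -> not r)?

a: no successors, so Diamond (q -> not r) fails. ✗
b: successors {c, d}; q -> not r there: c:T, d:T. ✓
c: successors {a}; q -> not r there: a:T. ✓
d: successors {e}; q -> not r there: e:T. ✓
e: successors {e}; q -> not r there: e:T. ✓
f: no successors, so Diamond (q -> not r) fails. ✗
g: successors {c, d}; q -> not r there: c:T, d:T. ✓
That's 5 of 7 worlds, so 5/7.

5/7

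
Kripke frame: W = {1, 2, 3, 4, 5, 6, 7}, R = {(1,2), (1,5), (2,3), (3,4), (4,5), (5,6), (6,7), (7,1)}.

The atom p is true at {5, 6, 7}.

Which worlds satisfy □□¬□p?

{5, 6}

1: successors {2, 5}; □¬□p there: 2:T, 5:F. ✗
2: successors {3}; □¬□p there: 3:F. ✗
3: successors {4}; □¬□p there: 4:F. ✗
4: successors {5}; □¬□p there: 5:F. ✗
5: successors {6}; □¬□p there: 6:T. ✓
6: successors {7}; □¬□p there: 7:T. ✓
7: successors {1}; □¬□p there: 1:F. ✗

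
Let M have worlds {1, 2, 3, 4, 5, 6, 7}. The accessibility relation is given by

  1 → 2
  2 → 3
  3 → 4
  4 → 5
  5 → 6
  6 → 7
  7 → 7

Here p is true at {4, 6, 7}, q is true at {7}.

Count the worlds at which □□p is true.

5

1: successors {2}; □p there: 2:F. ✗
2: successors {3}; □p there: 3:T. ✓
3: successors {4}; □p there: 4:F. ✗
4: successors {5}; □p there: 5:T. ✓
5: successors {6}; □p there: 6:T. ✓
6: successors {7}; □p there: 7:T. ✓
7: successors {7}; □p there: 7:T. ✓
Satisfying worlds: {2, 4, 5, 6, 7}.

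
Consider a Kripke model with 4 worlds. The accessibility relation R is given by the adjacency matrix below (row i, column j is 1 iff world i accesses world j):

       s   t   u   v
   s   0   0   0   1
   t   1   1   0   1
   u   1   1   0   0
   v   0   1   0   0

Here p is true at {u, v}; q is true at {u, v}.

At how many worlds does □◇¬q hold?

s: successors {v}; ◇¬q there: v:T. ✓
t: successors {s, t, v}; ◇¬q there: s:F, t:T, v:T. ✗
u: successors {s, t}; ◇¬q there: s:F, t:T. ✗
v: successors {t}; ◇¬q there: t:T. ✓
Satisfying worlds: {s, v}.

2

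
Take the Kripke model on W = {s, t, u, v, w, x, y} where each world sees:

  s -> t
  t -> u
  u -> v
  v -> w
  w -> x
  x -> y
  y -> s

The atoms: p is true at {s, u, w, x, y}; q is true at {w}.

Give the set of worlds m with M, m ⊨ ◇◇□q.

{t}

s: successors {t}; ◇□q there: t:F. ✗
t: successors {u}; ◇□q there: u:T. ✓
u: successors {v}; ◇□q there: v:F. ✗
v: successors {w}; ◇□q there: w:F. ✗
w: successors {x}; ◇□q there: x:F. ✗
x: successors {y}; ◇□q there: y:F. ✗
y: successors {s}; ◇□q there: s:F. ✗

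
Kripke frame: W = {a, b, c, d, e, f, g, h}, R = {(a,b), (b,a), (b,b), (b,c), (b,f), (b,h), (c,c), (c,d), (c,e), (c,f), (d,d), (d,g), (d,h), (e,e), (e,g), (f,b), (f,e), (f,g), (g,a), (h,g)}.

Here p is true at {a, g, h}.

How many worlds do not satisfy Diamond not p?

a: successors {b}; not p there: b:T. ✓
b: successors {a, b, c, f, h}; not p there: a:F, b:T, c:T, f:T, h:F. ✓
c: successors {c, d, e, f}; not p there: c:T, d:T, e:T, f:T. ✓
d: successors {d, g, h}; not p there: d:T, g:F, h:F. ✓
e: successors {e, g}; not p there: e:T, g:F. ✓
f: successors {b, e, g}; not p there: b:T, e:T, g:F. ✓
g: successors {a}; not p there: a:F. ✗
h: successors {g}; not p there: g:F. ✗
Satisfying worlds: {a, b, c, d, e, f}.
So Diamond not p fails at the other 2 worlds.

2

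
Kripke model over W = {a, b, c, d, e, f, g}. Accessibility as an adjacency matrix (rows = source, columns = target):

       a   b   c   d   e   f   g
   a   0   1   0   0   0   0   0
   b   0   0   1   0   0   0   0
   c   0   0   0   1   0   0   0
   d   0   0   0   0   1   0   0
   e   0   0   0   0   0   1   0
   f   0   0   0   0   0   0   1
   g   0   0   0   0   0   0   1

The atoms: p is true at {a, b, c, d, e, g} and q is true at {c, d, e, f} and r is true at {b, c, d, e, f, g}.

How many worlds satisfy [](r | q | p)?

7

a: successors {b}; r | q | p there: b:T. ✓
b: successors {c}; r | q | p there: c:T. ✓
c: successors {d}; r | q | p there: d:T. ✓
d: successors {e}; r | q | p there: e:T. ✓
e: successors {f}; r | q | p there: f:T. ✓
f: successors {g}; r | q | p there: g:T. ✓
g: successors {g}; r | q | p there: g:T. ✓
Satisfying worlds: {a, b, c, d, e, f, g}.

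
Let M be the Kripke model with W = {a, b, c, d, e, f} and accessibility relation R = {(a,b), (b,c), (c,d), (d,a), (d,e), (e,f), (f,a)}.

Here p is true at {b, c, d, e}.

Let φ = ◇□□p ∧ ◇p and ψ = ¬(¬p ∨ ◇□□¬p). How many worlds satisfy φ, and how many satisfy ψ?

For ◇□□p ∧ ◇p:
a: ◇□□p is T, ◇p is T. ✓
b: ◇□□p is F, ◇p is T. ✗
c: ◇□□p is F, ◇p is T. ✗
d: ◇□□p is T, ◇p is T. ✓
e: ◇□□p is T, ◇p is F. ✗
f: ◇□□p is T, ◇p is F. ✗
— 2 worlds.
For ¬(¬p ∨ ◇□□¬p):
a: ¬p ∨ ◇□□¬p is T. ✗
b: ¬p ∨ ◇□□¬p is F. ✓
c: ¬p ∨ ◇□□¬p is F. ✓
d: ¬p ∨ ◇□□¬p is T. ✗
e: ¬p ∨ ◇□□¬p is F. ✓
f: ¬p ∨ ◇□□¬p is T. ✗
— 3 worlds.

2 and 3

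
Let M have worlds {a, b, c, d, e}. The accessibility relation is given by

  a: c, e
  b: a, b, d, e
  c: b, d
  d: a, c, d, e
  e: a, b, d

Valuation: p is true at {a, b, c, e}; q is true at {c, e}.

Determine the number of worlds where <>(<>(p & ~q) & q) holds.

a: successors {c, e}; <>(p & ~q) & q there: c:T, e:T. ✓
b: successors {a, b, d, e}; <>(p & ~q) & q there: a:F, b:F, d:F, e:T. ✓
c: successors {b, d}; <>(p & ~q) & q there: b:F, d:F. ✗
d: successors {a, c, d, e}; <>(p & ~q) & q there: a:F, c:T, d:F, e:T. ✓
e: successors {a, b, d}; <>(p & ~q) & q there: a:F, b:F, d:F. ✗
Satisfying worlds: {a, b, d}.

3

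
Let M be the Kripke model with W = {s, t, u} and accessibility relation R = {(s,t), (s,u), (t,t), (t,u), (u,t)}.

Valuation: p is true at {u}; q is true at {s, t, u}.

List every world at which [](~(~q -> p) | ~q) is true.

s: successors {t, u}; ~(~q -> p) | ~q there: t:F, u:F. ✗
t: successors {t, u}; ~(~q -> p) | ~q there: t:F, u:F. ✗
u: successors {t}; ~(~q -> p) | ~q there: t:F. ✗

∅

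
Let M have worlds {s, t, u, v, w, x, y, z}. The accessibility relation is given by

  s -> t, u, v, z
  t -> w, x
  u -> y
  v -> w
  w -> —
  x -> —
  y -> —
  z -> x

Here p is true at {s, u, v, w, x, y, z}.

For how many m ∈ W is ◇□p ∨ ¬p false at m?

3

s: ◇□p is T, ¬p is F. ✓
t: ◇□p is T, ¬p is T. ✓
u: ◇□p is T, ¬p is F. ✓
v: ◇□p is T, ¬p is F. ✓
w: ◇□p is F, ¬p is F. ✗
x: ◇□p is F, ¬p is F. ✗
y: ◇□p is F, ¬p is F. ✗
z: ◇□p is T, ¬p is F. ✓
Satisfying worlds: {s, t, u, v, z}.
So ◇□p ∨ ¬p fails at the other 3 worlds.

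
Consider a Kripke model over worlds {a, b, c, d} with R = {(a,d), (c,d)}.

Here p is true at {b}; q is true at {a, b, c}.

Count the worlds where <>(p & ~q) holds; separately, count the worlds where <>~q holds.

0 and 2

For <>(p & ~q):
a: successors {d}; p & ~q there: d:F. ✗
b: no successors, so <>(p & ~q) fails. ✗
c: successors {d}; p & ~q there: d:F. ✗
d: no successors, so <>(p & ~q) fails. ✗
— 0 worlds.
For <>~q:
a: successors {d}; ~q there: d:T. ✓
b: no successors, so <>~q fails. ✗
c: successors {d}; ~q there: d:T. ✓
d: no successors, so <>~q fails. ✗
— 2 worlds.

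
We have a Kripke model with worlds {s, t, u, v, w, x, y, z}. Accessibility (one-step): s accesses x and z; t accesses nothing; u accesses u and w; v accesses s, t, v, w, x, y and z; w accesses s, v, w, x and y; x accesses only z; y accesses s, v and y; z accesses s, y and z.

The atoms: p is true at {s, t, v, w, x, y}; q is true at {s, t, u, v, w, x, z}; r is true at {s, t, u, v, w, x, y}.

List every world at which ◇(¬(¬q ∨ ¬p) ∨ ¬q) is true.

{s, u, v, w, y, z}

s: successors {x, z}; ¬(¬q ∨ ¬p) ∨ ¬q there: x:T, z:F. ✓
t: no successors, so ◇(¬(¬q ∨ ¬p) ∨ ¬q) fails. ✗
u: successors {u, w}; ¬(¬q ∨ ¬p) ∨ ¬q there: u:F, w:T. ✓
v: successors {s, t, v, w, x, y, z}; ¬(¬q ∨ ¬p) ∨ ¬q there: s:T, t:T, v:T, w:T, x:T, y:T, z:F. ✓
w: successors {s, v, w, x, y}; ¬(¬q ∨ ¬p) ∨ ¬q there: s:T, v:T, w:T, x:T, y:T. ✓
x: successors {z}; ¬(¬q ∨ ¬p) ∨ ¬q there: z:F. ✗
y: successors {s, v, y}; ¬(¬q ∨ ¬p) ∨ ¬q there: s:T, v:T, y:T. ✓
z: successors {s, y, z}; ¬(¬q ∨ ¬p) ∨ ¬q there: s:T, y:T, z:F. ✓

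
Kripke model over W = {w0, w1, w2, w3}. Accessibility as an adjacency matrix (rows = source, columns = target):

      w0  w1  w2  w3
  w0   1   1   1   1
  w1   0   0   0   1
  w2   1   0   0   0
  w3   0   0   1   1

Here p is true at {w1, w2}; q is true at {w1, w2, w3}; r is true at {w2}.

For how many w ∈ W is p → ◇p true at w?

2

w0: p is F, ◇p is T. ✓
w1: p is T, ◇p is F. ✗
w2: p is T, ◇p is F. ✗
w3: p is F, ◇p is T. ✓
Satisfying worlds: {w0, w3}.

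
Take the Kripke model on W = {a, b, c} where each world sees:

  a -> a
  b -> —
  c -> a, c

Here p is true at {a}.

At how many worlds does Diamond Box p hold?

a: successors {a}; Box p there: a:T. ✓
b: no successors, so Diamond Box p fails. ✗
c: successors {a, c}; Box p there: a:T, c:F. ✓
Satisfying worlds: {a, c}.

2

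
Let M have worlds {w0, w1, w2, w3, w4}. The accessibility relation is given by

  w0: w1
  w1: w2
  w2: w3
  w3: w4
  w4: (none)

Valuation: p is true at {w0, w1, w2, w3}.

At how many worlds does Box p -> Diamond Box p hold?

3

w0: Box p is T, Diamond Box p is T. ✓
w1: Box p is T, Diamond Box p is T. ✓
w2: Box p is T, Diamond Box p is F. ✗
w3: Box p is F, Diamond Box p is T. ✓
w4: Box p is T, Diamond Box p is F. ✗
Satisfying worlds: {w0, w1, w3}.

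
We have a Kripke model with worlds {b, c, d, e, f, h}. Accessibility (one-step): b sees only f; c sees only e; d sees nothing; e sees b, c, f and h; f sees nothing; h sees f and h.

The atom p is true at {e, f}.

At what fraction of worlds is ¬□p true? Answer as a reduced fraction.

1/3

b: □p is T. ✗
c: □p is T. ✗
d: □p is T. ✗
e: □p is F. ✓
f: □p is T. ✗
h: □p is F. ✓
That's 2 of 6 worlds, so 2/6 = 1/3.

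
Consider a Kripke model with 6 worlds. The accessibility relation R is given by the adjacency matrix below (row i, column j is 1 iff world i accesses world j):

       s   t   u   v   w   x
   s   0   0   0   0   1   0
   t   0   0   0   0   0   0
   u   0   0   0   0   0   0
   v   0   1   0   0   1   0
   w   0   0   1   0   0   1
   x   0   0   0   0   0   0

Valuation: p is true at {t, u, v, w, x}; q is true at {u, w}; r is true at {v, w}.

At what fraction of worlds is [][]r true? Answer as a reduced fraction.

2/3

s: successors {w}; []r there: w:F. ✗
t: no successors, so [][]r holds vacuously. ✓
u: no successors, so [][]r holds vacuously. ✓
v: successors {t, w}; []r there: t:T, w:F. ✗
w: successors {u, x}; []r there: u:T, x:T. ✓
x: no successors, so [][]r holds vacuously. ✓
That's 4 of 6 worlds, so 4/6 = 2/3.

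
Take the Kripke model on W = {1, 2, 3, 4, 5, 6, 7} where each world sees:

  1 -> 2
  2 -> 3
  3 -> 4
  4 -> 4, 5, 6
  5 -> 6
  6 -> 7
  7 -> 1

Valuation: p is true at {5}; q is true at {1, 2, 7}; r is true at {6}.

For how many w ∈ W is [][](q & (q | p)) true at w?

3

1: successors {2}; [](q & (q | p)) there: 2:F. ✗
2: successors {3}; [](q & (q | p)) there: 3:F. ✗
3: successors {4}; [](q & (q | p)) there: 4:F. ✗
4: successors {4, 5, 6}; [](q & (q | p)) there: 4:F, 5:F, 6:T. ✗
5: successors {6}; [](q & (q | p)) there: 6:T. ✓
6: successors {7}; [](q & (q | p)) there: 7:T. ✓
7: successors {1}; [](q & (q | p)) there: 1:T. ✓
Satisfying worlds: {5, 6, 7}.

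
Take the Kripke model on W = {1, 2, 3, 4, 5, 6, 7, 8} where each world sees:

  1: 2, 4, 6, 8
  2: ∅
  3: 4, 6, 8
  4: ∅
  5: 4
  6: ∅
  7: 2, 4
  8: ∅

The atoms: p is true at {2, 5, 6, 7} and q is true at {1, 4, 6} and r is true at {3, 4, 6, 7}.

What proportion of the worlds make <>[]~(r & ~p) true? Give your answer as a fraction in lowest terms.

1: successors {2, 4, 6, 8}; []~(r & ~p) there: 2:T, 4:T, 6:T, 8:T. ✓
2: no successors, so <>[]~(r & ~p) fails. ✗
3: successors {4, 6, 8}; []~(r & ~p) there: 4:T, 6:T, 8:T. ✓
4: no successors, so <>[]~(r & ~p) fails. ✗
5: successors {4}; []~(r & ~p) there: 4:T. ✓
6: no successors, so <>[]~(r & ~p) fails. ✗
7: successors {2, 4}; []~(r & ~p) there: 2:T, 4:T. ✓
8: no successors, so <>[]~(r & ~p) fails. ✗
That's 4 of 8 worlds, so 4/8 = 1/2.

1/2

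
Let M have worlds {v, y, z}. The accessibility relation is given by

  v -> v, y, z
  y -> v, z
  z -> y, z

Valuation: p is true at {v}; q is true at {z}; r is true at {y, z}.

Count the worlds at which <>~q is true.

v: successors {v, y, z}; ~q there: v:T, y:T, z:F. ✓
y: successors {v, z}; ~q there: v:T, z:F. ✓
z: successors {y, z}; ~q there: y:T, z:F. ✓
Satisfying worlds: {v, y, z}.

3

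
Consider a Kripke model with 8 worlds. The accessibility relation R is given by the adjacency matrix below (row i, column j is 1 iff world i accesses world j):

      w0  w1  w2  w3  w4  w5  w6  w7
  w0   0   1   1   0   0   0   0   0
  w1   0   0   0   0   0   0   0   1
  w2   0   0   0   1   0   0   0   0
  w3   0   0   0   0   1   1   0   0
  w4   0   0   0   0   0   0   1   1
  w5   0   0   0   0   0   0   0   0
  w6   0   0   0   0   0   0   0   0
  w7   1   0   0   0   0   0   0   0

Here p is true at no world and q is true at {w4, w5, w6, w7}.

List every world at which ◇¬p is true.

{w0, w1, w2, w3, w4, w7}

w0: successors {w1, w2}; ¬p there: w1:T, w2:T. ✓
w1: successors {w7}; ¬p there: w7:T. ✓
w2: successors {w3}; ¬p there: w3:T. ✓
w3: successors {w4, w5}; ¬p there: w4:T, w5:T. ✓
w4: successors {w6, w7}; ¬p there: w6:T, w7:T. ✓
w5: no successors, so ◇¬p fails. ✗
w6: no successors, so ◇¬p fails. ✗
w7: successors {w0}; ¬p there: w0:T. ✓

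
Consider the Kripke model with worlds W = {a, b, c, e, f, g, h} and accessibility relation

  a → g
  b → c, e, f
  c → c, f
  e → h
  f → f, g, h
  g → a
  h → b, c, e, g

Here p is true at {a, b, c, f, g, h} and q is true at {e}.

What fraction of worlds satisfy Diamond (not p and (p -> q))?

a: successors {g}; not p and (p -> q) there: g:F. ✗
b: successors {c, e, f}; not p and (p -> q) there: c:F, e:T, f:F. ✓
c: successors {c, f}; not p and (p -> q) there: c:F, f:F. ✗
e: successors {h}; not p and (p -> q) there: h:F. ✗
f: successors {f, g, h}; not p and (p -> q) there: f:F, g:F, h:F. ✗
g: successors {a}; not p and (p -> q) there: a:F. ✗
h: successors {b, c, e, g}; not p and (p -> q) there: b:F, c:F, e:T, g:F. ✓
That's 2 of 7 worlds, so 2/7.

2/7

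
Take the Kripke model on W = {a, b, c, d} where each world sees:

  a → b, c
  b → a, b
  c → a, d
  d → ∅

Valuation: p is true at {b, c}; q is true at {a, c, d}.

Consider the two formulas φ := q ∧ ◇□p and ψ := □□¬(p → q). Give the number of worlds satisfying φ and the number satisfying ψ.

For q ∧ ◇□p:
a: q is T, ◇□p is F. ✗
b: q is F, ◇□p is T. ✗
c: q is T, ◇□p is T. ✓
d: q is T, ◇□p is F. ✗
— 1 world.
For □□¬(p → q):
a: successors {b, c}; □¬(p → q) there: b:F, c:F. ✗
b: successors {a, b}; □¬(p → q) there: a:F, b:F. ✗
c: successors {a, d}; □¬(p → q) there: a:F, d:T. ✗
d: no successors, so □□¬(p → q) holds vacuously. ✓
— 1 world.

1 and 1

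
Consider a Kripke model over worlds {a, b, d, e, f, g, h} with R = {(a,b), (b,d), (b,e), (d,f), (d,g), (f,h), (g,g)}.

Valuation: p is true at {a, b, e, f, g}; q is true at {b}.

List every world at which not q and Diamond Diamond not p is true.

a: not q is T, Diamond Diamond not p is T. ✓
b: not q is F, Diamond Diamond not p is F. ✗
d: not q is T, Diamond Diamond not p is T. ✓
e: not q is T, Diamond Diamond not p is F. ✗
f: not q is T, Diamond Diamond not p is F. ✗
g: not q is T, Diamond Diamond not p is F. ✗
h: not q is T, Diamond Diamond not p is F. ✗

{a, d}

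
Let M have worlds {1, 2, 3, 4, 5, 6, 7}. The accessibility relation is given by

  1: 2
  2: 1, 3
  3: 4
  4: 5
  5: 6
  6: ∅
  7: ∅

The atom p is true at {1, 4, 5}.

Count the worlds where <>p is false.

4

1: successors {2}; p there: 2:F. ✗
2: successors {1, 3}; p there: 1:T, 3:F. ✓
3: successors {4}; p there: 4:T. ✓
4: successors {5}; p there: 5:T. ✓
5: successors {6}; p there: 6:F. ✗
6: no successors, so <>p fails. ✗
7: no successors, so <>p fails. ✗
Satisfying worlds: {2, 3, 4}.
So <>p fails at the other 4 worlds.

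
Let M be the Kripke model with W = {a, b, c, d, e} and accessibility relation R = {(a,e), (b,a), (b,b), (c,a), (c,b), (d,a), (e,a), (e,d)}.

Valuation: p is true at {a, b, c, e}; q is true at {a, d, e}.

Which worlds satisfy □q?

{a, d, e}

a: successors {e}; q there: e:T. ✓
b: successors {a, b}; q there: a:T, b:F. ✗
c: successors {a, b}; q there: a:T, b:F. ✗
d: successors {a}; q there: a:T. ✓
e: successors {a, d}; q there: a:T, d:T. ✓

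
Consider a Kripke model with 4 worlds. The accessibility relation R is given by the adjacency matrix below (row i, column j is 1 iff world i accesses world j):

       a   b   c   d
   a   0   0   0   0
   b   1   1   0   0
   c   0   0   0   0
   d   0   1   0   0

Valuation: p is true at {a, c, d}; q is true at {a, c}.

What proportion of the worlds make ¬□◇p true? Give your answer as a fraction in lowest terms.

a: □◇p is T. ✗
b: □◇p is F. ✓
c: □◇p is T. ✗
d: □◇p is T. ✗
That's 1 of 4 worlds, so 1/4.

1/4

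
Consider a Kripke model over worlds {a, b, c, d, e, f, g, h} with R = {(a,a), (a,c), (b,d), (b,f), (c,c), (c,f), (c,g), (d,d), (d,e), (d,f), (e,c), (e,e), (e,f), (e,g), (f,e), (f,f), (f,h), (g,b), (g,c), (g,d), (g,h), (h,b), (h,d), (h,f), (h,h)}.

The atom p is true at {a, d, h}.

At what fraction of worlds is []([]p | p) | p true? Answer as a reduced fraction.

3/8

a: []([]p | p) is F, p is T. ✓
b: []([]p | p) is F, p is F. ✗
c: []([]p | p) is F, p is F. ✗
d: []([]p | p) is F, p is T. ✓
e: []([]p | p) is F, p is F. ✗
f: []([]p | p) is F, p is F. ✗
g: []([]p | p) is F, p is F. ✗
h: []([]p | p) is F, p is T. ✓
That's 3 of 8 worlds, so 3/8.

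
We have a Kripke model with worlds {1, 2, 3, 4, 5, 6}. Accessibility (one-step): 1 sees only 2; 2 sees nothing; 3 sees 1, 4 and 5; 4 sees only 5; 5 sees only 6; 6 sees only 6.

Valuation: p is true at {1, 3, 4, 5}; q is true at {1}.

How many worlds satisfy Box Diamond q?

1: successors {2}; Diamond q there: 2:F. ✗
2: no successors, so Box Diamond q holds vacuously. ✓
3: successors {1, 4, 5}; Diamond q there: 1:F, 4:F, 5:F. ✗
4: successors {5}; Diamond q there: 5:F. ✗
5: successors {6}; Diamond q there: 6:F. ✗
6: successors {6}; Diamond q there: 6:F. ✗
Satisfying worlds: {2}.

1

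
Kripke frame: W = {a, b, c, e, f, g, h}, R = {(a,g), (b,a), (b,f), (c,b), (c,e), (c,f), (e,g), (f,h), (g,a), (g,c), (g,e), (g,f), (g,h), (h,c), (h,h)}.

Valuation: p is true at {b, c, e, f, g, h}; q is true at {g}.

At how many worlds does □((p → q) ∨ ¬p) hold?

a: successors {g}; (p → q) ∨ ¬p there: g:T. ✓
b: successors {a, f}; (p → q) ∨ ¬p there: a:T, f:F. ✗
c: successors {b, e, f}; (p → q) ∨ ¬p there: b:F, e:F, f:F. ✗
e: successors {g}; (p → q) ∨ ¬p there: g:T. ✓
f: successors {h}; (p → q) ∨ ¬p there: h:F. ✗
g: successors {a, c, e, f, h}; (p → q) ∨ ¬p there: a:T, c:F, e:F, f:F, h:F. ✗
h: successors {c, h}; (p → q) ∨ ¬p there: c:F, h:F. ✗
Satisfying worlds: {a, e}.

2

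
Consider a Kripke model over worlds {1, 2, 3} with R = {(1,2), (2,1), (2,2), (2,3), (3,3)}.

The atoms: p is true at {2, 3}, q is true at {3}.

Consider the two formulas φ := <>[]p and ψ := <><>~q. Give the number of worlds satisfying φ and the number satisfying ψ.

2 and 2

For <>[]p:
1: successors {2}; []p there: 2:F. ✗
2: successors {1, 2, 3}; []p there: 1:T, 2:F, 3:T. ✓
3: successors {3}; []p there: 3:T. ✓
— 2 worlds.
For <><>~q:
1: successors {2}; <>~q there: 2:T. ✓
2: successors {1, 2, 3}; <>~q there: 1:T, 2:T, 3:F. ✓
3: successors {3}; <>~q there: 3:F. ✗
— 2 worlds.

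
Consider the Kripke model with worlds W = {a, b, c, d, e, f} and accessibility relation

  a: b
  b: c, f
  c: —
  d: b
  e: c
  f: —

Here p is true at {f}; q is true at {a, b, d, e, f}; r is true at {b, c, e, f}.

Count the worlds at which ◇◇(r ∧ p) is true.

a: successors {b}; ◇(r ∧ p) there: b:T. ✓
b: successors {c, f}; ◇(r ∧ p) there: c:F, f:F. ✗
c: no successors, so ◇◇(r ∧ p) fails. ✗
d: successors {b}; ◇(r ∧ p) there: b:T. ✓
e: successors {c}; ◇(r ∧ p) there: c:F. ✗
f: no successors, so ◇◇(r ∧ p) fails. ✗
Satisfying worlds: {a, d}.

2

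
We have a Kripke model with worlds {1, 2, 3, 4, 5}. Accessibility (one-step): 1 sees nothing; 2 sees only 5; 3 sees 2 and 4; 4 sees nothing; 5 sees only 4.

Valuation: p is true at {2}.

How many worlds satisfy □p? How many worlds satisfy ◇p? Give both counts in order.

For □p:
1: no successors, so □p holds vacuously. ✓
2: successors {5}; p there: 5:F. ✗
3: successors {2, 4}; p there: 2:T, 4:F. ✗
4: no successors, so □p holds vacuously. ✓
5: successors {4}; p there: 4:F. ✗
— 2 worlds.
For ◇p:
1: no successors, so ◇p fails. ✗
2: successors {5}; p there: 5:F. ✗
3: successors {2, 4}; p there: 2:T, 4:F. ✓
4: no successors, so ◇p fails. ✗
5: successors {4}; p there: 4:F. ✗
— 1 world.

2 and 1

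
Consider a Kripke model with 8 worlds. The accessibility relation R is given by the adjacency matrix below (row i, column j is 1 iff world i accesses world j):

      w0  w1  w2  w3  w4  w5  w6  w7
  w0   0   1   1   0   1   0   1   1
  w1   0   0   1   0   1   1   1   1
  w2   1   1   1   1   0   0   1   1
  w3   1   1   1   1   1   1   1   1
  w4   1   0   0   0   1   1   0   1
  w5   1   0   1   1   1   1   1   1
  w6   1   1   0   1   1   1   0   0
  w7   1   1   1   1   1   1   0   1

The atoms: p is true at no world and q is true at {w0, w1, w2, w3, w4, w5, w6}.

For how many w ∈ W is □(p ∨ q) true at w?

w0: successors {w1, w2, w4, w6, w7}; p ∨ q there: w1:T, w2:T, w4:T, w6:T, w7:F. ✗
w1: successors {w2, w4, w5, w6, w7}; p ∨ q there: w2:T, w4:T, w5:T, w6:T, w7:F. ✗
w2: successors {w0, w1, w2, w3, w6, w7}; p ∨ q there: w0:T, w1:T, w2:T, w3:T, w6:T, w7:F. ✗
w3: successors {w0, w1, w2, w3, w4, w5, w6, w7}; p ∨ q there: w0:T, w1:T, w2:T, w3:T, w4:T, w5:T, w6:T, w7:F. ✗
w4: successors {w0, w4, w5, w7}; p ∨ q there: w0:T, w4:T, w5:T, w7:F. ✗
w5: successors {w0, w2, w3, w4, w5, w6, w7}; p ∨ q there: w0:T, w2:T, w3:T, w4:T, w5:T, w6:T, w7:F. ✗
w6: successors {w0, w1, w3, w4, w5}; p ∨ q there: w0:T, w1:T, w3:T, w4:T, w5:T. ✓
w7: successors {w0, w1, w2, w3, w4, w5, w7}; p ∨ q there: w0:T, w1:T, w2:T, w3:T, w4:T, w5:T, w7:F. ✗
Satisfying worlds: {w6}.

1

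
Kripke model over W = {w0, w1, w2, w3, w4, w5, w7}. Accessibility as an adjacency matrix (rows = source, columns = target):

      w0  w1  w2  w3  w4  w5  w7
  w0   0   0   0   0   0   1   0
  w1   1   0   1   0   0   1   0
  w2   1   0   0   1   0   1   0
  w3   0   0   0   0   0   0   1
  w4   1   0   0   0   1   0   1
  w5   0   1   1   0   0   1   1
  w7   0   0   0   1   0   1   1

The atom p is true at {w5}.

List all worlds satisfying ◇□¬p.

w0: successors {w5}; □¬p there: w5:F. ✗
w1: successors {w0, w2, w5}; □¬p there: w0:F, w2:F, w5:F. ✗
w2: successors {w0, w3, w5}; □¬p there: w0:F, w3:T, w5:F. ✓
w3: successors {w7}; □¬p there: w7:F. ✗
w4: successors {w0, w4, w7}; □¬p there: w0:F, w4:T, w7:F. ✓
w5: successors {w1, w2, w5, w7}; □¬p there: w1:F, w2:F, w5:F, w7:F. ✗
w7: successors {w3, w5, w7}; □¬p there: w3:T, w5:F, w7:F. ✓

{w2, w4, w7}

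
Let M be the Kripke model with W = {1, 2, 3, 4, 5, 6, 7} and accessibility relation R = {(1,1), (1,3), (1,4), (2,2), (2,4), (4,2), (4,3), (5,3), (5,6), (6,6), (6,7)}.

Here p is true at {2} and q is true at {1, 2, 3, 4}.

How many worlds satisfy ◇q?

1: successors {1, 3, 4}; q there: 1:T, 3:T, 4:T. ✓
2: successors {2, 4}; q there: 2:T, 4:T. ✓
3: no successors, so ◇q fails. ✗
4: successors {2, 3}; q there: 2:T, 3:T. ✓
5: successors {3, 6}; q there: 3:T, 6:F. ✓
6: successors {6, 7}; q there: 6:F, 7:F. ✗
7: no successors, so ◇q fails. ✗
Satisfying worlds: {1, 2, 4, 5}.

4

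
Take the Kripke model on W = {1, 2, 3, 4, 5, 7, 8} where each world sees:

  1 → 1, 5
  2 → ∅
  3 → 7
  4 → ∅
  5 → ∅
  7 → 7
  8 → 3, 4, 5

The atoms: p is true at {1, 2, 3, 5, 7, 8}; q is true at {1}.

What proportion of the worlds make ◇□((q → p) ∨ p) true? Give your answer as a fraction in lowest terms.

4/7

1: successors {1, 5}; □((q → p) ∨ p) there: 1:T, 5:T. ✓
2: no successors, so ◇□((q → p) ∨ p) fails. ✗
3: successors {7}; □((q → p) ∨ p) there: 7:T. ✓
4: no successors, so ◇□((q → p) ∨ p) fails. ✗
5: no successors, so ◇□((q → p) ∨ p) fails. ✗
7: successors {7}; □((q → p) ∨ p) there: 7:T. ✓
8: successors {3, 4, 5}; □((q → p) ∨ p) there: 3:T, 4:T, 5:T. ✓
That's 4 of 7 worlds, so 4/7.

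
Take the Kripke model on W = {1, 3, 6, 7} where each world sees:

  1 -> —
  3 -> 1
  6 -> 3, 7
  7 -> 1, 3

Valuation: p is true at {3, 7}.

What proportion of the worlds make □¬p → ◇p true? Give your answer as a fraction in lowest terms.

1: □¬p is T, ◇p is F. ✗
3: □¬p is T, ◇p is F. ✗
6: □¬p is F, ◇p is T. ✓
7: □¬p is F, ◇p is T. ✓
That's 2 of 4 worlds, so 2/4 = 1/2.

1/2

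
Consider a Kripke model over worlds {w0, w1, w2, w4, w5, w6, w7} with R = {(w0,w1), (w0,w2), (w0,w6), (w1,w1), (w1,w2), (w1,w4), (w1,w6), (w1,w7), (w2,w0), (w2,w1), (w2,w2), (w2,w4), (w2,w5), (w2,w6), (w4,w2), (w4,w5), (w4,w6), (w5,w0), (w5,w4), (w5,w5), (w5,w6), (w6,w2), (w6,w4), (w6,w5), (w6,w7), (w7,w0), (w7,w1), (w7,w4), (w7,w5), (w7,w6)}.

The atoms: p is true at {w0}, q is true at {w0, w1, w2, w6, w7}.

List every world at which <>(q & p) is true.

w0: successors {w1, w2, w6}; q & p there: w1:F, w2:F, w6:F. ✗
w1: successors {w1, w2, w4, w6, w7}; q & p there: w1:F, w2:F, w4:F, w6:F, w7:F. ✗
w2: successors {w0, w1, w2, w4, w5, w6}; q & p there: w0:T, w1:F, w2:F, w4:F, w5:F, w6:F. ✓
w4: successors {w2, w5, w6}; q & p there: w2:F, w5:F, w6:F. ✗
w5: successors {w0, w4, w5, w6}; q & p there: w0:T, w4:F, w5:F, w6:F. ✓
w6: successors {w2, w4, w5, w7}; q & p there: w2:F, w4:F, w5:F, w7:F. ✗
w7: successors {w0, w1, w4, w5, w6}; q & p there: w0:T, w1:F, w4:F, w5:F, w6:F. ✓

{w2, w5, w7}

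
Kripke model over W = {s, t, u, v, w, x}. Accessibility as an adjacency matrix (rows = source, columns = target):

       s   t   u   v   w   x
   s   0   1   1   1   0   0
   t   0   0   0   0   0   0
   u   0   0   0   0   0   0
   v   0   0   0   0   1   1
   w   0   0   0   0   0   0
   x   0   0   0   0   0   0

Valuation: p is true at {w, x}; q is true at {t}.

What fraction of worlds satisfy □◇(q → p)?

s: successors {t, u, v}; ◇(q → p) there: t:F, u:F, v:T. ✗
t: no successors, so □◇(q → p) holds vacuously. ✓
u: no successors, so □◇(q → p) holds vacuously. ✓
v: successors {w, x}; ◇(q → p) there: w:F, x:F. ✗
w: no successors, so □◇(q → p) holds vacuously. ✓
x: no successors, so □◇(q → p) holds vacuously. ✓
That's 4 of 6 worlds, so 4/6 = 2/3.

2/3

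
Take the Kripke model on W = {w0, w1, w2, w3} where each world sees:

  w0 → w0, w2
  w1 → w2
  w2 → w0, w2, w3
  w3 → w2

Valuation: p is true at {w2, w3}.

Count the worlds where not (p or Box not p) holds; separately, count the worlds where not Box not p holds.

For not (p or Box not p):
w0: p or Box not p is F. ✓
w1: p or Box not p is F. ✓
w2: p or Box not p is T. ✗
w3: p or Box not p is T. ✗
— 2 worlds.
For not Box not p:
w0: Box not p is F. ✓
w1: Box not p is F. ✓
w2: Box not p is F. ✓
w3: Box not p is F. ✓
— 4 worlds.

2 and 4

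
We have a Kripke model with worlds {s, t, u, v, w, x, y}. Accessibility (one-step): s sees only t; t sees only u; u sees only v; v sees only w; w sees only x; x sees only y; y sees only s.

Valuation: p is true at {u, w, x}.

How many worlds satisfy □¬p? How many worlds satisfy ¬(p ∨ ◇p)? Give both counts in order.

4 and 2

For □¬p:
s: successors {t}; ¬p there: t:T. ✓
t: successors {u}; ¬p there: u:F. ✗
u: successors {v}; ¬p there: v:T. ✓
v: successors {w}; ¬p there: w:F. ✗
w: successors {x}; ¬p there: x:F. ✗
x: successors {y}; ¬p there: y:T. ✓
y: successors {s}; ¬p there: s:T. ✓
— 4 worlds.
For ¬(p ∨ ◇p):
s: p ∨ ◇p is F. ✓
t: p ∨ ◇p is T. ✗
u: p ∨ ◇p is T. ✗
v: p ∨ ◇p is T. ✗
w: p ∨ ◇p is T. ✗
x: p ∨ ◇p is T. ✗
y: p ∨ ◇p is F. ✓
— 2 worlds.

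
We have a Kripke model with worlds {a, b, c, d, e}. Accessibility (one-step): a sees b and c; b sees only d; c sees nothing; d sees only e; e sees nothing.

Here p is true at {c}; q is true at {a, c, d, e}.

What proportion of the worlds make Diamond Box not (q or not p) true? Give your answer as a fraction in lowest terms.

a: successors {b, c}; Box not (q or not p) there: b:F, c:T. ✓
b: successors {d}; Box not (q or not p) there: d:F. ✗
c: no successors, so Diamond Box not (q or not p) fails. ✗
d: successors {e}; Box not (q or not p) there: e:T. ✓
e: no successors, so Diamond Box not (q or not p) fails. ✗
That's 2 of 5 worlds, so 2/5.

2/5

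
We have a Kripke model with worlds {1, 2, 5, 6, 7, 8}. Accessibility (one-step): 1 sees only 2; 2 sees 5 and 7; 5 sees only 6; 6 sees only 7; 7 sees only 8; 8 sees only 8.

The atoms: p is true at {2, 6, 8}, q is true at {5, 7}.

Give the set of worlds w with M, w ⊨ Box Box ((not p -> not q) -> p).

{1, 2, 5, 6, 7, 8}

1: successors {2}; Box ((not p -> not q) -> p) there: 2:T. ✓
2: successors {5, 7}; Box ((not p -> not q) -> p) there: 5:T, 7:T. ✓
5: successors {6}; Box ((not p -> not q) -> p) there: 6:T. ✓
6: successors {7}; Box ((not p -> not q) -> p) there: 7:T. ✓
7: successors {8}; Box ((not p -> not q) -> p) there: 8:T. ✓
8: successors {8}; Box ((not p -> not q) -> p) there: 8:T. ✓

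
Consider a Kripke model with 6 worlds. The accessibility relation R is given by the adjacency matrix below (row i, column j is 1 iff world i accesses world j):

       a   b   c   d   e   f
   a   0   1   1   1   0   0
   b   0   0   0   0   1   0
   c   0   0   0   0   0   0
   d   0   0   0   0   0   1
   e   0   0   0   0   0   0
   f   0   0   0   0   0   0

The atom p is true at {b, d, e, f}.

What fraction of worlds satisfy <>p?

1/2

a: successors {b, c, d}; p there: b:T, c:F, d:T. ✓
b: successors {e}; p there: e:T. ✓
c: no successors, so <>p fails. ✗
d: successors {f}; p there: f:T. ✓
e: no successors, so <>p fails. ✗
f: no successors, so <>p fails. ✗
That's 3 of 6 worlds, so 3/6 = 1/2.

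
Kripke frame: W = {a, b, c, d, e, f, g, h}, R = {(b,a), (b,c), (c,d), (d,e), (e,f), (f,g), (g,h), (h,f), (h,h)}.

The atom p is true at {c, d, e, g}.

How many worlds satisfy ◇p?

4

a: no successors, so ◇p fails. ✗
b: successors {a, c}; p there: a:F, c:T. ✓
c: successors {d}; p there: d:T. ✓
d: successors {e}; p there: e:T. ✓
e: successors {f}; p there: f:F. ✗
f: successors {g}; p there: g:T. ✓
g: successors {h}; p there: h:F. ✗
h: successors {f, h}; p there: f:F, h:F. ✗
Satisfying worlds: {b, c, d, f}.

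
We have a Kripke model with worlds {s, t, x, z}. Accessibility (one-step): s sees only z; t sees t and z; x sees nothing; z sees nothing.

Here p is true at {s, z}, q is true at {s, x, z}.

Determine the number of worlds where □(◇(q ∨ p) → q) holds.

3

s: successors {z}; ◇(q ∨ p) → q there: z:T. ✓
t: successors {t, z}; ◇(q ∨ p) → q there: t:F, z:T. ✗
x: no successors, so □(◇(q ∨ p) → q) holds vacuously. ✓
z: no successors, so □(◇(q ∨ p) → q) holds vacuously. ✓
Satisfying worlds: {s, x, z}.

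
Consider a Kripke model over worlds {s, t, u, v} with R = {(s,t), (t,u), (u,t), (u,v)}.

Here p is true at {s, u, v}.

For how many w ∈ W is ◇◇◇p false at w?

s: successors {t}; ◇◇p there: t:T. ✓
t: successors {u}; ◇◇p there: u:T. ✓
u: successors {t, v}; ◇◇p there: t:T, v:F. ✓
v: no successors, so ◇◇◇p fails. ✗
Satisfying worlds: {s, t, u}.
So ◇◇◇p fails at the other 1 world.

1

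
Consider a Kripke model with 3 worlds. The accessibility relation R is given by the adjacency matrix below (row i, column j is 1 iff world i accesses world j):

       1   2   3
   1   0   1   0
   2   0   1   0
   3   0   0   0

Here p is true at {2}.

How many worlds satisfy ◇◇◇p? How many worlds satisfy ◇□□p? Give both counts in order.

For ◇◇◇p:
1: successors {2}; ◇◇p there: 2:T. ✓
2: successors {2}; ◇◇p there: 2:T. ✓
3: no successors, so ◇◇◇p fails. ✗
— 2 worlds.
For ◇□□p:
1: successors {2}; □□p there: 2:T. ✓
2: successors {2}; □□p there: 2:T. ✓
3: no successors, so ◇□□p fails. ✗
— 2 worlds.

2 and 2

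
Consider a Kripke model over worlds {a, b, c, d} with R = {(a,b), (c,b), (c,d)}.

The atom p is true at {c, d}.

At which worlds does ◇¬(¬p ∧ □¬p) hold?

a: successors {b}; ¬(¬p ∧ □¬p) there: b:F. ✗
b: no successors, so ◇¬(¬p ∧ □¬p) fails. ✗
c: successors {b, d}; ¬(¬p ∧ □¬p) there: b:F, d:T. ✓
d: no successors, so ◇¬(¬p ∧ □¬p) fails. ✗

{c}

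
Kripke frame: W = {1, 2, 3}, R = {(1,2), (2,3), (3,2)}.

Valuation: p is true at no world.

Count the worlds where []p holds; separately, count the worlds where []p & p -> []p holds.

0 and 3

For []p:
1: successors {2}; p there: 2:F. ✗
2: successors {3}; p there: 3:F. ✗
3: successors {2}; p there: 2:F. ✗
— 0 worlds.
For []p & p -> []p:
1: []p & p is F, []p is F. ✓
2: []p & p is F, []p is F. ✓
3: []p & p is F, []p is F. ✓
— 3 worlds.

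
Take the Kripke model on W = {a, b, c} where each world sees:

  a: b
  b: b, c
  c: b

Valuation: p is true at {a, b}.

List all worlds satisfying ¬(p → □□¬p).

a: p → □□¬p is F. ✓
b: p → □□¬p is F. ✓
c: p → □□¬p is T. ✗

{a, b}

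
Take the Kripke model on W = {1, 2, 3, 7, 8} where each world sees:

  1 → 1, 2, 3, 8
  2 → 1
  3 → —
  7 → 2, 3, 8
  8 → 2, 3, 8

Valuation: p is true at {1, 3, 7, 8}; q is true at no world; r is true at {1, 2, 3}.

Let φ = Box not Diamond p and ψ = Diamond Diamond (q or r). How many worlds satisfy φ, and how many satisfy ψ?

For Box not Diamond p:
1: successors {1, 2, 3, 8}; not Diamond p there: 1:F, 2:F, 3:T, 8:F. ✗
2: successors {1}; not Diamond p there: 1:F. ✗
3: no successors, so Box not Diamond p holds vacuously. ✓
7: successors {2, 3, 8}; not Diamond p there: 2:F, 3:T, 8:F. ✗
8: successors {2, 3, 8}; not Diamond p there: 2:F, 3:T, 8:F. ✗
— 1 world.
For Diamond Diamond (q or r):
1: successors {1, 2, 3, 8}; Diamond (q or r) there: 1:T, 2:T, 3:F, 8:T. ✓
2: successors {1}; Diamond (q or r) there: 1:T. ✓
3: no successors, so Diamond Diamond (q or r) fails. ✗
7: successors {2, 3, 8}; Diamond (q or r) there: 2:T, 3:F, 8:T. ✓
8: successors {2, 3, 8}; Diamond (q or r) there: 2:T, 3:F, 8:T. ✓
— 4 worlds.

1 and 4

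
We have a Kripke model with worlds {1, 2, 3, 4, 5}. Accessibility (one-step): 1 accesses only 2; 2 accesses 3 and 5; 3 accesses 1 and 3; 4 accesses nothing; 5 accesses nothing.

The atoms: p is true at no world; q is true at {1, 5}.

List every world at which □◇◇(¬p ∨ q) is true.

{1, 3, 4, 5}

1: successors {2}; ◇◇(¬p ∨ q) there: 2:T. ✓
2: successors {3, 5}; ◇◇(¬p ∨ q) there: 3:T, 5:F. ✗
3: successors {1, 3}; ◇◇(¬p ∨ q) there: 1:T, 3:T. ✓
4: no successors, so □◇◇(¬p ∨ q) holds vacuously. ✓
5: no successors, so □◇◇(¬p ∨ q) holds vacuously. ✓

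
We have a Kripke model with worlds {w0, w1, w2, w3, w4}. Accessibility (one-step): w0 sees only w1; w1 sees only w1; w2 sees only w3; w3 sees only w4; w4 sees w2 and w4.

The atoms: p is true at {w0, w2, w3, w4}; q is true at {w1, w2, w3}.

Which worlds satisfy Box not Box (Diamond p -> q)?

{w2, w3}

w0: successors {w1}; not Box (Diamond p -> q) there: w1:F. ✗
w1: successors {w1}; not Box (Diamond p -> q) there: w1:F. ✗
w2: successors {w3}; not Box (Diamond p -> q) there: w3:T. ✓
w3: successors {w4}; not Box (Diamond p -> q) there: w4:T. ✓
w4: successors {w2, w4}; not Box (Diamond p -> q) there: w2:F, w4:T. ✗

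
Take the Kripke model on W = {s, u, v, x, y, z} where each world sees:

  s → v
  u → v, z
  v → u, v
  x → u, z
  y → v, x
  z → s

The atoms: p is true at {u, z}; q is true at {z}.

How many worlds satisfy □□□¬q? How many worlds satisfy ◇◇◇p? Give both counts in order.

For □□□¬q:
s: successors {v}; □□¬q there: v:F. ✗
u: successors {v, z}; □□¬q there: v:F, z:T. ✗
v: successors {u, v}; □□¬q there: u:T, v:F. ✗
x: successors {u, z}; □□¬q there: u:T, z:T. ✓
y: successors {v, x}; □□¬q there: v:F, x:F. ✗
z: successors {s}; □□¬q there: s:T. ✓
— 2 worlds.
For ◇◇◇p:
s: successors {v}; ◇◇p there: v:T. ✓
u: successors {v, z}; ◇◇p there: v:T, z:F. ✓
v: successors {u, v}; ◇◇p there: u:T, v:T. ✓
x: successors {u, z}; ◇◇p there: u:T, z:F. ✓
y: successors {v, x}; ◇◇p there: v:T, x:T. ✓
z: successors {s}; ◇◇p there: s:T. ✓
— 6 worlds.

2 and 6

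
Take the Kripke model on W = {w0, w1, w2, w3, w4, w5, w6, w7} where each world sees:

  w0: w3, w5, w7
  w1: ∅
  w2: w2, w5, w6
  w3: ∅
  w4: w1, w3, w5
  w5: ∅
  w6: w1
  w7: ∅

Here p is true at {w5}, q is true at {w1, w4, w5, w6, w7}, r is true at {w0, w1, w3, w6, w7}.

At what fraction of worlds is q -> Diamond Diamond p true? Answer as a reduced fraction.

3/8

w0: q is F, Diamond Diamond p is F. ✓
w1: q is T, Diamond Diamond p is F. ✗
w2: q is F, Diamond Diamond p is T. ✓
w3: q is F, Diamond Diamond p is F. ✓
w4: q is T, Diamond Diamond p is F. ✗
w5: q is T, Diamond Diamond p is F. ✗
w6: q is T, Diamond Diamond p is F. ✗
w7: q is T, Diamond Diamond p is F. ✗
That's 3 of 8 worlds, so 3/8.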